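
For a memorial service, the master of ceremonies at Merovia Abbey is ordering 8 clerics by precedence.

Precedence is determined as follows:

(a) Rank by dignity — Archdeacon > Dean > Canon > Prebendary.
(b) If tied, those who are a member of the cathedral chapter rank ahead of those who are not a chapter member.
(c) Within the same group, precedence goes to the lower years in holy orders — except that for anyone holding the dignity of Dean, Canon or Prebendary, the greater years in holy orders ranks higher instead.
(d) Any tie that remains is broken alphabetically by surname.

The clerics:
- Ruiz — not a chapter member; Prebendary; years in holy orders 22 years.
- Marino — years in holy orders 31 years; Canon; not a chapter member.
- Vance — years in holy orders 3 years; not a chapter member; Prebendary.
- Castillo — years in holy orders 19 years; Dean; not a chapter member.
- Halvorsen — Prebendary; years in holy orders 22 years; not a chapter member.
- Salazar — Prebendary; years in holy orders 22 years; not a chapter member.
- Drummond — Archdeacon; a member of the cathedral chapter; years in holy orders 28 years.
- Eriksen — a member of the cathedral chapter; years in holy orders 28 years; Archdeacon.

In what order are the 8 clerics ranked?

Drummond, Eriksen, Castillo, Marino, Halvorsen, Ruiz, Salazar, Vance

By dignity: Drummond and Eriksen (Archdeacon); then Castillo (Dean); then Marino (Canon); then Halvorsen, Ruiz, Salazar and Vance (Prebendary).
Drummond and Eriksen are each a member of the cathedral chapter, so the next rule applies.
Drummond and Eriksen both have years in holy orders 28 years, so the next rule applies.
Among Drummond and Eriksen, alphabetically by surname: Drummond before Eriksen.
Halvorsen, Ruiz, Salazar and Vance are each not a chapter member, so the next rule applies.
Among Halvorsen, Ruiz, Salazar and Vance, by years in holy orders (higher first) (reversed rule for this group): Halvorsen, Ruiz and Salazar (22 years) before Vance (3 years).
Among Halvorsen, Ruiz and Salazar, alphabetically by surname: Halvorsen before Ruiz before Salazar.
Full order: Drummond, Eriksen, Castillo, Marino, Halvorsen, Ruiz, Salazar, Vance.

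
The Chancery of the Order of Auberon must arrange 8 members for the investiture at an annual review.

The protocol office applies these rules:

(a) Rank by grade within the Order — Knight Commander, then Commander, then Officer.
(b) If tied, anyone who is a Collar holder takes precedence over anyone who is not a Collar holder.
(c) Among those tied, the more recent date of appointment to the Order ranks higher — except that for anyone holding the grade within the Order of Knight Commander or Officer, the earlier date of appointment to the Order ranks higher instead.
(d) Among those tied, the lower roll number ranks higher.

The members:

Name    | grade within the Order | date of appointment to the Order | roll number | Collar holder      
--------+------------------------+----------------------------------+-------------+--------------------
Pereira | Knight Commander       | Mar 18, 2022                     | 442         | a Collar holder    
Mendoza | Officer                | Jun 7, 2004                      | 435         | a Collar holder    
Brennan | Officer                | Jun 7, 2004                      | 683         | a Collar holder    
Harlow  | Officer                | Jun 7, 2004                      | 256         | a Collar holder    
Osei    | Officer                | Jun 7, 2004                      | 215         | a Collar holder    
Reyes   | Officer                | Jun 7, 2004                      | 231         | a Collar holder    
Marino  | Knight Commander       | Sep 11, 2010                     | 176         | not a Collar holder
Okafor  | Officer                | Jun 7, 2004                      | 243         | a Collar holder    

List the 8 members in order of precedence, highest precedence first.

Pereira, Marino, Osei, Reyes, Okafor, Harlow, Mendoza, Brennan

By grade within the Order: Pereira and Marino (Knight Commander); then Osei, Reyes, Okafor, Harlow, Mendoza and Brennan (Officer).
Among Pereira and Marino, a Collar holder before not a Collar holder: Pereira (a Collar holder) before Marino (not a Collar holder).
Osei, Reyes, Okafor, Harlow, Mendoza and Brennan are each a Collar holder, so the next rule applies.
Osei, Reyes, Okafor, Harlow, Mendoza and Brennan all have date of appointment to the Order Jun 7, 2004, so the next rule applies.
Among Osei, Reyes, Okafor, Harlow, Mendoza and Brennan, by roll number (lower first): Osei (215) before Reyes (231) before Okafor (243) before Harlow (256) before Mendoza (435) before Brennan (683).
Full order: Pereira, Marino, Osei, Reyes, Okafor, Harlow, Mendoza, Brennan.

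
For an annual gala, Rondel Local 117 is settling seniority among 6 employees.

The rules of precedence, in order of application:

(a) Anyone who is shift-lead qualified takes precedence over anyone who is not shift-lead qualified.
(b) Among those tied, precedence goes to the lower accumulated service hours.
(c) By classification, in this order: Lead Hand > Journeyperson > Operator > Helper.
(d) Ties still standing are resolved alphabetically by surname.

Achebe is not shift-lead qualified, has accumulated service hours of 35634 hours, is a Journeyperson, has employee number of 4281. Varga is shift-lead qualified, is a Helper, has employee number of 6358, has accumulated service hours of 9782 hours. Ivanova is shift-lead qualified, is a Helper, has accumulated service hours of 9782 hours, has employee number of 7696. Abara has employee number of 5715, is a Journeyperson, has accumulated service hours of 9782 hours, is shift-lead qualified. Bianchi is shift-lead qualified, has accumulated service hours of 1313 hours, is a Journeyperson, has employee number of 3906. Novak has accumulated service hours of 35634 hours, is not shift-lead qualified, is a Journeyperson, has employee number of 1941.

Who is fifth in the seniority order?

Achebe

By the first rule: Bianchi, Abara, Ivanova and Varga (each shift-lead qualified); then Achebe and Novak (both not shift-lead qualified).
Among Bianchi, Abara, Ivanova and Varga, by accumulated service hours (lower first): Bianchi (1313 hours) before Abara, Ivanova and Varga (9782 hours).
Among Abara, Ivanova and Varga, by classification: Abara (Journeyperson) before Ivanova and Varga (Helper).
Among Ivanova and Varga, alphabetically by surname: Ivanova before Varga.
Achebe and Novak both have accumulated service hours 35634 hours, so the next rule applies.
Achebe and Novak are each Journeyperson, so the next rule applies.
Among Achebe and Novak, alphabetically by surname: Achebe before Novak.
Order: Bianchi, Abara, Ivanova, Varga, Achebe, Novak.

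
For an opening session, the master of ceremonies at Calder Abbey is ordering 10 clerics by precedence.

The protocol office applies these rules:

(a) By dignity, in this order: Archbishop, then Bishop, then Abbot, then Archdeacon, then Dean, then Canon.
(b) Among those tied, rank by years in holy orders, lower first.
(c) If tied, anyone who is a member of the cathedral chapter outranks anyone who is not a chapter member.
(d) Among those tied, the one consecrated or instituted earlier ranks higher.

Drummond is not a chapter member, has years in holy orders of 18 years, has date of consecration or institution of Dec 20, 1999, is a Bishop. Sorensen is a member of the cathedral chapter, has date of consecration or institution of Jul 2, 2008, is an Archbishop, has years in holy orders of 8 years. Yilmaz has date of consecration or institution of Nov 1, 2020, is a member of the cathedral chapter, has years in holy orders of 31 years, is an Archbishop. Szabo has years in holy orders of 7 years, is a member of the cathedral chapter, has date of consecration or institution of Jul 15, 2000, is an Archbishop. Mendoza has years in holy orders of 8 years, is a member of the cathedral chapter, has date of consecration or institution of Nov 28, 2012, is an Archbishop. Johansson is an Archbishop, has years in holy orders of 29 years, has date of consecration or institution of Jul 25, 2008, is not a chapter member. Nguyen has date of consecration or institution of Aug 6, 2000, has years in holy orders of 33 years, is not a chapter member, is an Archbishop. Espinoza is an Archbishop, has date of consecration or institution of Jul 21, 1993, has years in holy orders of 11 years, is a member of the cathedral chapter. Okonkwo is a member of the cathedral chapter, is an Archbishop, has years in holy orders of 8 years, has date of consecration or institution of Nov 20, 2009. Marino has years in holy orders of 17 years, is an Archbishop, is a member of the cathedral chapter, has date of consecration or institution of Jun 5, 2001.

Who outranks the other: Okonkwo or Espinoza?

By dignity: Szabo, Sorensen, Okonkwo, Mendoza, Espinoza, Marino, Johansson, Yilmaz and Nguyen (Archbishop); then Drummond (Bishop).
Among Szabo, Sorensen, Okonkwo, Mendoza, Espinoza, Marino, Johansson, Yilmaz and Nguyen, by years in holy orders (lower first): Szabo (7 years) before Sorensen, Okonkwo and Mendoza (8 years) before Espinoza (11 years) before Marino (17 years) before Johansson (29 years) before Yilmaz (31 years) before Nguyen (33 years).
Sorensen, Okonkwo and Mendoza are each a member of the cathedral chapter, so the next rule applies.
Among Sorensen, Okonkwo and Mendoza, by date of consecration or institution (earlier first): Sorensen (Jul 2, 2008) before Okonkwo (Nov 20, 2009) before Mendoza (Nov 28, 2012).
So Okonkwo takes precedence.

Okonkwo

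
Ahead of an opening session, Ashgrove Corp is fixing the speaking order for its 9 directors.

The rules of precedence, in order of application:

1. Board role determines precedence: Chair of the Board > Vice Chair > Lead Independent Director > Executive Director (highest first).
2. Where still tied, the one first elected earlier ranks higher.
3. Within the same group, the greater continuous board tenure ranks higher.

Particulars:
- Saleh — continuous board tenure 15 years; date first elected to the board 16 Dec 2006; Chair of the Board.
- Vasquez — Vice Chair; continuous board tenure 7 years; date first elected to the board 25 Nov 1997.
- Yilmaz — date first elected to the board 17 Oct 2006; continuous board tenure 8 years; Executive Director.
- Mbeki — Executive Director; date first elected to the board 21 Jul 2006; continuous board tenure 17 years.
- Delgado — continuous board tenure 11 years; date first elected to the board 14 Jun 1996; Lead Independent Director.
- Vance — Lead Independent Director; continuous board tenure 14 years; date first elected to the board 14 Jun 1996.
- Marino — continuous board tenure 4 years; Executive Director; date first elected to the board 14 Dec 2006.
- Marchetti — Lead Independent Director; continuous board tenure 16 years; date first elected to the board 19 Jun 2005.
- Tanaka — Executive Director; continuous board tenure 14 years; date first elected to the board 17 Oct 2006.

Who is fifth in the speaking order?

By board role: Saleh (Chair of the Board); then Vasquez (Vice Chair); then Vance, Delgado and Marchetti (Lead Independent Director); then Mbeki, Tanaka, Yilmaz and Marino (Executive Director).
Among Vance, Delgado and Marchetti, by date first elected to the board (earlier first): Vance and Delgado (14 Jun 1996) before Marchetti (19 Jun 2005).
Among Vance and Delgado, by continuous board tenure (higher first): Vance (14 years) before Delgado (11 years).
Among Mbeki, Tanaka, Yilmaz and Marino, by date first elected to the board (earlier first): Mbeki (21 Jul 2006) before Tanaka and Yilmaz (17 Oct 2006) before Marino (14 Dec 2006).
Among Tanaka and Yilmaz, by continuous board tenure (higher first): Tanaka (14 years) before Yilmaz (8 years).
Order: Saleh, Vasquez, Vance, Delgado, Marchetti, Mbeki, Tanaka, Yilmaz, Marino.

Marchetti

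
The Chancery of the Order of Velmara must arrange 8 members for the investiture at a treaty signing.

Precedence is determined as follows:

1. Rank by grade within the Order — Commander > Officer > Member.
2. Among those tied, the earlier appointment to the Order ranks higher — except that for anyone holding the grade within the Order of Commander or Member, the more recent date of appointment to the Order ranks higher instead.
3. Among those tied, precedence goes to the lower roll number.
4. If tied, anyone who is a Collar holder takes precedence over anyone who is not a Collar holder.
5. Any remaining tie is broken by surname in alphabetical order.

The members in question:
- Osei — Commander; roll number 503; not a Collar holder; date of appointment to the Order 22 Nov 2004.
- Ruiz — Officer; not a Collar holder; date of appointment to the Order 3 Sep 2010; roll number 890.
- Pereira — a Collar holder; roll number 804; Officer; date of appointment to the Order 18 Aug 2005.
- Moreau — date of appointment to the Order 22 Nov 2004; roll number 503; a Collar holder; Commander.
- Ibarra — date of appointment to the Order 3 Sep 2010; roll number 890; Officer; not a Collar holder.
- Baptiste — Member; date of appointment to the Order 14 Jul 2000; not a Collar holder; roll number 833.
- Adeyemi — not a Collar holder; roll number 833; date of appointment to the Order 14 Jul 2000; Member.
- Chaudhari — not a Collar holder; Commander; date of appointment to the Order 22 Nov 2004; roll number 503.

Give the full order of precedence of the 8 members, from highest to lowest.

By grade within the Order: Moreau, Chaudhari and Osei (Commander); then Pereira, Ibarra and Ruiz (Officer); then Adeyemi and Baptiste (Member).
Moreau, Chaudhari and Osei all have date of appointment to the Order 22 Nov 2004, so the next rule applies.
Moreau, Chaudhari and Osei all have roll number 503, so the next rule applies.
Among Moreau, Chaudhari and Osei, a Collar holder before not a Collar holder: Moreau (a Collar holder) before Chaudhari and Osei (not a Collar holder).
Among Chaudhari and Osei, alphabetically by surname: Chaudhari before Osei.
Among Pereira, Ibarra and Ruiz, by date of appointment to the Order (earlier first): Pereira (18 Aug 2005) before Ibarra and Ruiz (3 Sep 2010).
Ibarra and Ruiz both have roll number 890, so the next rule applies.
Ibarra and Ruiz are each not a Collar holder, so the next rule applies.
Among Ibarra and Ruiz, alphabetically by surname: Ibarra before Ruiz.
Adeyemi and Baptiste both have date of appointment to the Order 14 Jul 2000, so the next rule applies.
Adeyemi and Baptiste both have roll number 833, so the next rule applies.
Adeyemi and Baptiste are each not a Collar holder, so the next rule applies.
Among Adeyemi and Baptiste, alphabetically by surname: Adeyemi before Baptiste.
Full order: Moreau, Chaudhari, Osei, Pereira, Ibarra, Ruiz, Adeyemi, Baptiste.

Moreau, Chaudhari, Osei, Pereira, Ibarra, Ruiz, Adeyemi, Baptiste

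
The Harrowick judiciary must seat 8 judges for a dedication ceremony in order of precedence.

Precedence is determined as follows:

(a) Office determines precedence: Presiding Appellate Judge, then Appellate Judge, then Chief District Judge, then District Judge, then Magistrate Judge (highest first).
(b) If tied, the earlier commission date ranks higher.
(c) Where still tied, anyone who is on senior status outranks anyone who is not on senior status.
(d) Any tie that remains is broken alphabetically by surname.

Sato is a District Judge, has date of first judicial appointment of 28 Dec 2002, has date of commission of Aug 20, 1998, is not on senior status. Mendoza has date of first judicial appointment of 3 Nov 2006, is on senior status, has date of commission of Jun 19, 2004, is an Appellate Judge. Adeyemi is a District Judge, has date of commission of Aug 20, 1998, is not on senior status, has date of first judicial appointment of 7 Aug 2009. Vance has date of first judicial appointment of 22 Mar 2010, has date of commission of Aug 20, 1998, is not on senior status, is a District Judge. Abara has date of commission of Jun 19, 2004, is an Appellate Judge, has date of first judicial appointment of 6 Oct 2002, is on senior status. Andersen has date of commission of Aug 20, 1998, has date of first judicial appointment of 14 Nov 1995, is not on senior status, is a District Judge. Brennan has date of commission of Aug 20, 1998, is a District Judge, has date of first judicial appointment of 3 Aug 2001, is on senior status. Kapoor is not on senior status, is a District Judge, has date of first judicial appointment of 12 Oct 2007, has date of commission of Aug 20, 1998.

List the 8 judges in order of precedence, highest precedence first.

By office: Abara and Mendoza (Appellate Judge); then Brennan, Adeyemi, Andersen, Kapoor, Sato and Vance (District Judge).
Abara and Mendoza both have date of commission Jun 19, 2004, so the next rule applies.
Abara and Mendoza are each on senior status, so the next rule applies.
Among Abara and Mendoza, alphabetically by surname: Abara before Mendoza.
Brennan, Adeyemi, Andersen, Kapoor, Sato and Vance all have date of commission Aug 20, 1998, so the next rule applies.
Among Brennan, Adeyemi, Andersen, Kapoor, Sato and Vance, on senior status before not on senior status: Brennan (on senior status) before Adeyemi, Andersen, Kapoor, Sato and Vance (not on senior status).
Among Adeyemi, Andersen, Kapoor, Sato and Vance, alphabetically by surname: Adeyemi before Andersen before Kapoor before Sato before Vance.
Full order: Abara, Mendoza, Brennan, Adeyemi, Andersen, Kapoor, Sato, Vance.

Abara, Mendoza, Brennan, Adeyemi, Andersen, Kapoor, Sato, Vance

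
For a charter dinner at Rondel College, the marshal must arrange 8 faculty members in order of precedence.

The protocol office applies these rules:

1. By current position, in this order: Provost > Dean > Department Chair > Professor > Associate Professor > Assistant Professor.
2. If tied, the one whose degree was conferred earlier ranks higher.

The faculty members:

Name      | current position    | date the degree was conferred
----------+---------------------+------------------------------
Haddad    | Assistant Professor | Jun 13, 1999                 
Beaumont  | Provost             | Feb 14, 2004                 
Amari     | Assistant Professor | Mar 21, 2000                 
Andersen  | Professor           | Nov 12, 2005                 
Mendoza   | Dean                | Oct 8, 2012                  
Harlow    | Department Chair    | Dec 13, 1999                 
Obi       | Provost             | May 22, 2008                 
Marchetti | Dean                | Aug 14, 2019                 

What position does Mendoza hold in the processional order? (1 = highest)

By current position: Beaumont and Obi (Provost); then Mendoza and Marchetti (Dean); then Harlow (Department Chair); then Andersen (Professor); then Haddad and Amari (Assistant Professor).
Among Beaumont and Obi, by date the degree was conferred (earlier first): Beaumont (Feb 14, 2004) before Obi (May 22, 2008).
Among Mendoza and Marchetti, by date the degree was conferred (earlier first): Mendoza (Oct 8, 2012) before Marchetti (Aug 14, 2019).
Among Haddad and Amari, by date the degree was conferred (earlier first): Haddad (Jun 13, 1999) before Amari (Mar 21, 2000).
Order: Beaumont, Obi, Mendoza, Marchetti, Harlow, Andersen, Haddad, Amari. So position 3.

3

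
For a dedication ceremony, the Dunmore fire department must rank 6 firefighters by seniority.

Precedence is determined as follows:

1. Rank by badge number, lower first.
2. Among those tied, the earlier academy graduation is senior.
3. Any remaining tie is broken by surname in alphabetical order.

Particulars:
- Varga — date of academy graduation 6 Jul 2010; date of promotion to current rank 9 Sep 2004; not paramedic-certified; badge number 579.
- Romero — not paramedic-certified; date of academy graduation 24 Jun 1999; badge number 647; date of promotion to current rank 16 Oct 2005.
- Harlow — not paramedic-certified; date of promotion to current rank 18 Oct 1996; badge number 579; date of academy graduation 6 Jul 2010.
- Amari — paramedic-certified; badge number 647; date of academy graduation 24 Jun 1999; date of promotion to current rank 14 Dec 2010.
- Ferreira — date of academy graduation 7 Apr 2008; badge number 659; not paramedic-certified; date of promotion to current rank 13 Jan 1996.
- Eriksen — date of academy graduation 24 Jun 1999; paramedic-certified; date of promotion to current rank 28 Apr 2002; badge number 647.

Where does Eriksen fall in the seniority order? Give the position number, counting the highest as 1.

By badge number (lower first): Harlow and Varga (both 579); then Amari, Eriksen and Romero (each 647); then Ferreira (659).
Harlow and Varga both have date of academy graduation 6 Jul 2010, so the next rule applies.
Among Harlow and Varga, alphabetically by surname: Harlow before Varga.
Amari, Eriksen and Romero all have date of academy graduation 24 Jun 1999, so the next rule applies.
Among Amari, Eriksen and Romero, alphabetically by surname: Amari before Eriksen before Romero.
Order: Harlow, Varga, Amari, Eriksen, Romero, Ferreira. So position 4.

4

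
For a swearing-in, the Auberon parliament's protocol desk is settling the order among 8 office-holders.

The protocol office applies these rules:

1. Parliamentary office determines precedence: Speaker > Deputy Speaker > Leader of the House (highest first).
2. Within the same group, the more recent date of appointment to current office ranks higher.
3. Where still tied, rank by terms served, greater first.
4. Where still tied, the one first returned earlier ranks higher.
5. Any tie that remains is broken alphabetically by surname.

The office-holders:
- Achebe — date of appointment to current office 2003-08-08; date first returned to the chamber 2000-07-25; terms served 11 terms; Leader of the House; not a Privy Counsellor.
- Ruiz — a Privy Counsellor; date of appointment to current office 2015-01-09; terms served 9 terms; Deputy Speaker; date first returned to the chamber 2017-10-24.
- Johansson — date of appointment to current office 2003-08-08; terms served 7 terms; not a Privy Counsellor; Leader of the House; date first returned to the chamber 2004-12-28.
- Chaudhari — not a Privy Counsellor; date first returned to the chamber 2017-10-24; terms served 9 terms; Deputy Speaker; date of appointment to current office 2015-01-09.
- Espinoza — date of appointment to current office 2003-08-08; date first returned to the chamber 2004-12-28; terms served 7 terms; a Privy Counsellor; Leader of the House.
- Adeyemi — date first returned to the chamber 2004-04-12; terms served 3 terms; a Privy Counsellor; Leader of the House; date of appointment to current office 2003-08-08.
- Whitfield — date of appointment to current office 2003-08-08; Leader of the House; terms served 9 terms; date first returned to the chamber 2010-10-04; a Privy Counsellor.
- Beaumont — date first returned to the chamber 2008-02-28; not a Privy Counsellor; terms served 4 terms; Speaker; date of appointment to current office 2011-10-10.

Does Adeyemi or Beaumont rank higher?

By parliamentary office: Beaumont (Speaker); then Chaudhari and Ruiz (Deputy Speaker); then Achebe, Whitfield, Espinoza, Johansson and Adeyemi (Leader of the House).
Chaudhari and Ruiz both have date of appointment to current office 2015-01-09, so the next rule applies.
Chaudhari and Ruiz both have terms served 9 terms, so the next rule applies.
Chaudhari and Ruiz both have date first returned to the chamber 2017-10-24, so the next rule applies.
Among Chaudhari and Ruiz, alphabetically by surname: Chaudhari before Ruiz.
Achebe, Whitfield, Espinoza, Johansson and Adeyemi all have date of appointment to current office 2003-08-08, so the next rule applies.
Among Achebe, Whitfield, Espinoza, Johansson and Adeyemi, by terms served (higher first): Achebe (11 terms) before Whitfield (9 terms) before Espinoza and Johansson (7 terms) before Adeyemi (3 terms).
Espinoza and Johansson both have date first returned to the chamber 2004-12-28, so the next rule applies.
Among Espinoza and Johansson, alphabetically by surname: Espinoza before Johansson.
So Beaumont takes precedence.

Beaumont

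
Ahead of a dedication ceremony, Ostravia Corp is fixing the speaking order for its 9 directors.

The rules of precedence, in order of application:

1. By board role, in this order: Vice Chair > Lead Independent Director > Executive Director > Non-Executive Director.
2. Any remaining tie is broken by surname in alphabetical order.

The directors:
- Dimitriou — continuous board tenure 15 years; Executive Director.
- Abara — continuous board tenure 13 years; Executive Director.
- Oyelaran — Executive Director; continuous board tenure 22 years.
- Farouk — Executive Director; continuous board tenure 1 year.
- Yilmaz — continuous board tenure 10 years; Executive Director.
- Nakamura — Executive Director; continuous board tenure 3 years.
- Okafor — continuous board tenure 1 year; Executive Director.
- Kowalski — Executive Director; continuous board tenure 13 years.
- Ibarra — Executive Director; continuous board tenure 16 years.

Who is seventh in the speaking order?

By board role: Abara, Dimitriou, Farouk, Ibarra, Kowalski, Nakamura, Okafor, Oyelaran and Yilmaz (Executive Director).
Among Abara, Dimitriou, Farouk, Ibarra, Kowalski, Nakamura, Okafor, Oyelaran and Yilmaz, alphabetically by surname: Abara before Dimitriou before Farouk before Ibarra before Kowalski before Nakamura before Okafor before Oyelaran before Yilmaz.
Order: Abara, Dimitriou, Farouk, Ibarra, Kowalski, Nakamura, Okafor, Oyelaran, Yilmaz.

Okafor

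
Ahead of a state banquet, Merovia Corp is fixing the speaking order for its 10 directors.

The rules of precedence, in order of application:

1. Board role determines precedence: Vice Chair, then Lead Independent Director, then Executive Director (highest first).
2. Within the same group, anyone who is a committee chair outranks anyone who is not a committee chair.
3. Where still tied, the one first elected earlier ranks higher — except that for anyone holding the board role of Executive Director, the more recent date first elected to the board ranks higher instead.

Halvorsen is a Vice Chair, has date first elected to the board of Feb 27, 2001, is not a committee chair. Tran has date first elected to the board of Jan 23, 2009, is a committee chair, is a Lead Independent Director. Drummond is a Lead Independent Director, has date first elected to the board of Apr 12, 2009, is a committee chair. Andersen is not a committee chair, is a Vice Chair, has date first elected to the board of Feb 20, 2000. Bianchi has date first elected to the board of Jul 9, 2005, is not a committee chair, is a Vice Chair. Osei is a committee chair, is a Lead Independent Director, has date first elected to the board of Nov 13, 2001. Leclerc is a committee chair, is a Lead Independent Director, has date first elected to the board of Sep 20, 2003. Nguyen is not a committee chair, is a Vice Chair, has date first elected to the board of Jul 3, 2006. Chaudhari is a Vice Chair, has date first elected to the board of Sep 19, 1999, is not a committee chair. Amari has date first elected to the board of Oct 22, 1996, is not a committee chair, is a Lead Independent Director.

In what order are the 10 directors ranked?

By board role: Chaudhari, Andersen, Halvorsen, Bianchi and Nguyen (Vice Chair); then Osei, Leclerc, Tran, Drummond and Amari (Lead Independent Director).
Chaudhari, Andersen, Halvorsen, Bianchi and Nguyen are each not a committee chair, so the next rule applies.
Among Chaudhari, Andersen, Halvorsen, Bianchi and Nguyen, by date first elected to the board (earlier first): Chaudhari (Sep 19, 1999) before Andersen (Feb 20, 2000) before Halvorsen (Feb 27, 2001) before Bianchi (Jul 9, 2005) before Nguyen (Jul 3, 2006).
Among Osei, Leclerc, Tran, Drummond and Amari, a committee chair before not a committee chair: Osei, Leclerc, Tran and Drummond (a committee chair) before Amari (not a committee chair).
Among Osei, Leclerc, Tran and Drummond, by date first elected to the board (earlier first): Osei (Nov 13, 2001) before Leclerc (Sep 20, 2003) before Tran (Jan 23, 2009) before Drummond (Apr 12, 2009).
Full order: Chaudhari, Andersen, Halvorsen, Bianchi, Nguyen, Osei, Leclerc, Tran, Drummond, Amari.

Chaudhari, Andersen, Halvorsen, Bianchi, Nguyen, Osei, Leclerc, Tran, Drummond, Amari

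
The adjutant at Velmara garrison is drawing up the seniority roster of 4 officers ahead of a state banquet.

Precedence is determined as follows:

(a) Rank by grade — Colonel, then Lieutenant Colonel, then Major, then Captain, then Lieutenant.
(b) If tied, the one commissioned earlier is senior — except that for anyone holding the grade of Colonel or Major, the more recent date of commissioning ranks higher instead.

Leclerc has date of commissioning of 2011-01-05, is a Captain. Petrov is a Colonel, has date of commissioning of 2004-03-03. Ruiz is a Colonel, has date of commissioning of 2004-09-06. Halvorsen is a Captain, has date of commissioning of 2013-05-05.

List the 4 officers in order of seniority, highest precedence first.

By grade: Ruiz and Petrov (Colonel); then Leclerc and Halvorsen (Captain).
Among Ruiz and Petrov, by date of commissioning (later first) (reversed rule for this group): Ruiz (2004-09-06) before Petrov (2004-03-03).
Among Leclerc and Halvorsen, by date of commissioning (earlier first): Leclerc (2011-01-05) before Halvorsen (2013-05-05).
Full order: Ruiz, Petrov, Leclerc, Halvorsen.

Ruiz, Petrov, Leclerc, Halvorsen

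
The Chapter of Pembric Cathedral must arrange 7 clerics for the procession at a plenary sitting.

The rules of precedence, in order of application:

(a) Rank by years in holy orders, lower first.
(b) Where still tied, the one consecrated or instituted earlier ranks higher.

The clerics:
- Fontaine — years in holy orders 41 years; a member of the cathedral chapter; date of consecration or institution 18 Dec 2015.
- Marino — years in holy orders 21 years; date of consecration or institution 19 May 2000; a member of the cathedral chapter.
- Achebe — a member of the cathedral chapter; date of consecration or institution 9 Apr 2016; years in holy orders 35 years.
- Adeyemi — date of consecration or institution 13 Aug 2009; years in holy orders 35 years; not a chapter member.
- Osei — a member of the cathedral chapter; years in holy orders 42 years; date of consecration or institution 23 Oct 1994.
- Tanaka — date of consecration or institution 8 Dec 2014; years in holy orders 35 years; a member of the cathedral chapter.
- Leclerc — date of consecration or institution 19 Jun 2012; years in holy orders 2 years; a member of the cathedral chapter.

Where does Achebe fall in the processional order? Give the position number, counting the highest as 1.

5

By years in holy orders (lower first): Leclerc (2 years); then Marino (21 years); then Adeyemi, Tanaka and Achebe (each 35 years); then Fontaine (41 years); then Osei (42 years).
Among Adeyemi, Tanaka and Achebe, by date of consecration or institution (earlier first): Adeyemi (13 Aug 2009) before Tanaka (8 Dec 2014) before Achebe (9 Apr 2016).
Order: Leclerc, Marino, Adeyemi, Tanaka, Achebe, Fontaine, Osei. So position 5.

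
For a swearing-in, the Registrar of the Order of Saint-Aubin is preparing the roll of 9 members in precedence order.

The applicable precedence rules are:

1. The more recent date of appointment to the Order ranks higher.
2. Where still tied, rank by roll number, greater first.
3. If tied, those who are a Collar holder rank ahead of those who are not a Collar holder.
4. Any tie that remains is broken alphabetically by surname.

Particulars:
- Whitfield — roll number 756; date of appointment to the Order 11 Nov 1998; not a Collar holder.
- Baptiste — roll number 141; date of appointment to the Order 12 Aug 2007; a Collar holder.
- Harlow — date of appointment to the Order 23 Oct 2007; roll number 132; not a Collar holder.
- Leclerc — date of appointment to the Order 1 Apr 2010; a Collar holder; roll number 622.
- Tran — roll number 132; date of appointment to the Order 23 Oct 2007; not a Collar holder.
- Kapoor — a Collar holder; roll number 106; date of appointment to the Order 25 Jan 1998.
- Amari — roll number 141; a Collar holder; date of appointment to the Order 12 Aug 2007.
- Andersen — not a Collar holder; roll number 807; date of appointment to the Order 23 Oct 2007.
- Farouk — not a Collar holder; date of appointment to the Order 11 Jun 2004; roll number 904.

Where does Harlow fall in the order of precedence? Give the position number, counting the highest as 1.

3

By date of appointment to the Order (later first): Leclerc (1 Apr 2010); then Andersen, Harlow and Tran (each 23 Oct 2007); then Amari and Baptiste (both 12 Aug 2007); then Farouk (11 Jun 2004); then Whitfield (11 Nov 1998); then Kapoor (25 Jan 1998).
Among Andersen, Harlow and Tran, by roll number (higher first): Andersen (807) before Harlow and Tran (132).
Harlow and Tran are each not a Collar holder, so the next rule applies.
Among Harlow and Tran, alphabetically by surname: Harlow before Tran.
Amari and Baptiste both have roll number 141, so the next rule applies.
Amari and Baptiste are each a Collar holder, so the next rule applies.
Among Amari and Baptiste, alphabetically by surname: Amari before Baptiste.
Order: Leclerc, Andersen, Harlow, Tran, Amari, Baptiste, Farouk, Whitfield, Kapoor. So position 3.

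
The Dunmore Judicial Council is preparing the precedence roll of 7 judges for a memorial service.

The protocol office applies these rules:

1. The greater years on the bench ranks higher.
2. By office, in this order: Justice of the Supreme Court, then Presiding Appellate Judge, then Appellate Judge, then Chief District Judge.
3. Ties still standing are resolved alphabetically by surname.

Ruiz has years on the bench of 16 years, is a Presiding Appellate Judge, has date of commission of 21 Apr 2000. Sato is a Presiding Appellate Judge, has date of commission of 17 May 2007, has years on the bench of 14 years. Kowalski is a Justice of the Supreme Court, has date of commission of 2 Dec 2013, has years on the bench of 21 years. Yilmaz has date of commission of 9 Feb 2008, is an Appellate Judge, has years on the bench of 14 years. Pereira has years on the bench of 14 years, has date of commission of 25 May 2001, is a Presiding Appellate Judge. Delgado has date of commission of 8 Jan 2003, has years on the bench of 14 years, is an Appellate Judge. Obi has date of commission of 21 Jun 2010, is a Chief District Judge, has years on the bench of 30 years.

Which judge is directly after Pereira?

By years on the bench (higher first): Obi (30 years); then Kowalski (21 years); then Ruiz (16 years); then Pereira, Sato, Delgado and Yilmaz (each 14 years).
Among Pereira, Sato, Delgado and Yilmaz, by office: Pereira and Sato (Presiding Appellate Judge) before Delgado and Yilmaz (Appellate Judge).
Among Pereira and Sato, alphabetically by surname: Pereira before Sato.
Among Delgado and Yilmaz, alphabetically by surname: Delgado before Yilmaz.
Order: Obi, Kowalski, Ruiz, Pereira, Sato, Delgado, Yilmaz.

Sato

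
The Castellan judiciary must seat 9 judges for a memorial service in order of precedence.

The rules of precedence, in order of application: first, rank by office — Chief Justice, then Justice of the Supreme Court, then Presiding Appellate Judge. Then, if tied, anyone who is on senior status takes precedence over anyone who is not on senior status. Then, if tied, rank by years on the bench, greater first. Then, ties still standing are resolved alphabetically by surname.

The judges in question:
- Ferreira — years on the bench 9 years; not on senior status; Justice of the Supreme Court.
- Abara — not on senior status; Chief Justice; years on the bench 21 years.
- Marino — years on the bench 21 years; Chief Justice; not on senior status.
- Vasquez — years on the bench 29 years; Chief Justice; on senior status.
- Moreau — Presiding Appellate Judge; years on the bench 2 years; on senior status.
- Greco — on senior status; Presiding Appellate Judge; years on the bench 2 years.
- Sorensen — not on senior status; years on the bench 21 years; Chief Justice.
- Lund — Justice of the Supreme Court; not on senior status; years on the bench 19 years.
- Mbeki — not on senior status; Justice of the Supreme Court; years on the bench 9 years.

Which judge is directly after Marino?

Sorensen

By office: Vasquez, Abara, Marino and Sorensen (Chief Justice); then Lund, Ferreira and Mbeki (Justice of the Supreme Court); then Greco and Moreau (Presiding Appellate Judge).
Among Vasquez, Abara, Marino and Sorensen, on senior status before not on senior status: Vasquez (on senior status) before Abara, Marino and Sorensen (not on senior status).
Abara, Marino and Sorensen all have years on the bench 21 years, so the next rule applies.
Among Abara, Marino and Sorensen, alphabetically by surname: Abara before Marino before Sorensen.
Lund, Ferreira and Mbeki are each not on senior status, so the next rule applies.
Among Lund, Ferreira and Mbeki, by years on the bench (higher first): Lund (19 years) before Ferreira and Mbeki (9 years).
Among Ferreira and Mbeki, alphabetically by surname: Ferreira before Mbeki.
Greco and Moreau are each on senior status, so the next rule applies.
Greco and Moreau both have years on the bench 2 years, so the next rule applies.
Among Greco and Moreau, alphabetically by surname: Greco before Moreau.
Order: Vasquez, Abara, Marino, Sorensen, Lund, Ferreira, Mbeki, Greco, Moreau.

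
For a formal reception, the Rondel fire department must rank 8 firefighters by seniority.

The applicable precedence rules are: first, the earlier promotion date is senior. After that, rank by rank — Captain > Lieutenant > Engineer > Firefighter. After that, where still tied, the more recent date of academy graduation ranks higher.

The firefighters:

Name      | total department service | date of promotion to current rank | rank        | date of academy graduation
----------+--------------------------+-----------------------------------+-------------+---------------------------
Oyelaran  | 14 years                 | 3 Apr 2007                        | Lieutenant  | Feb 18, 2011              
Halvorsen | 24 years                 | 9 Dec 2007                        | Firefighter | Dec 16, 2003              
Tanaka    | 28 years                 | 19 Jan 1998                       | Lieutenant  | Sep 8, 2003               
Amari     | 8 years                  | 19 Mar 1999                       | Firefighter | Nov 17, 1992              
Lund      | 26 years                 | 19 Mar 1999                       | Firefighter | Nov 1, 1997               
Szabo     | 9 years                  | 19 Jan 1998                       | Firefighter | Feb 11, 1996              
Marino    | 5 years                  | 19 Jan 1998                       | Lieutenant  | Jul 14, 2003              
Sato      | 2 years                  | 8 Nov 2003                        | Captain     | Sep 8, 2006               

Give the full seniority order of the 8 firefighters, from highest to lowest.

By date of promotion to current rank (earlier first): Tanaka, Marino and Szabo (each 19 Jan 1998); then Lund and Amari (both 19 Mar 1999); then Sato (8 Nov 2003); then Oyelaran (3 Apr 2007); then Halvorsen (9 Dec 2007).
Among Tanaka, Marino and Szabo, by rank: Tanaka and Marino (Lieutenant) before Szabo (Firefighter).
Among Tanaka and Marino, by date of academy graduation (later first): Tanaka (Sep 8, 2003) before Marino (Jul 14, 2003).
Lund and Amari are each Firefighter, so the next rule applies.
Among Lund and Amari, by date of academy graduation (later first): Lund (Nov 1, 1997) before Amari (Nov 17, 1992).
Full order: Tanaka, Marino, Szabo, Lund, Amari, Sato, Oyelaran, Halvorsen.

Tanaka, Marino, Szabo, Lund, Amari, Sato, Oyelaran, Halvorsen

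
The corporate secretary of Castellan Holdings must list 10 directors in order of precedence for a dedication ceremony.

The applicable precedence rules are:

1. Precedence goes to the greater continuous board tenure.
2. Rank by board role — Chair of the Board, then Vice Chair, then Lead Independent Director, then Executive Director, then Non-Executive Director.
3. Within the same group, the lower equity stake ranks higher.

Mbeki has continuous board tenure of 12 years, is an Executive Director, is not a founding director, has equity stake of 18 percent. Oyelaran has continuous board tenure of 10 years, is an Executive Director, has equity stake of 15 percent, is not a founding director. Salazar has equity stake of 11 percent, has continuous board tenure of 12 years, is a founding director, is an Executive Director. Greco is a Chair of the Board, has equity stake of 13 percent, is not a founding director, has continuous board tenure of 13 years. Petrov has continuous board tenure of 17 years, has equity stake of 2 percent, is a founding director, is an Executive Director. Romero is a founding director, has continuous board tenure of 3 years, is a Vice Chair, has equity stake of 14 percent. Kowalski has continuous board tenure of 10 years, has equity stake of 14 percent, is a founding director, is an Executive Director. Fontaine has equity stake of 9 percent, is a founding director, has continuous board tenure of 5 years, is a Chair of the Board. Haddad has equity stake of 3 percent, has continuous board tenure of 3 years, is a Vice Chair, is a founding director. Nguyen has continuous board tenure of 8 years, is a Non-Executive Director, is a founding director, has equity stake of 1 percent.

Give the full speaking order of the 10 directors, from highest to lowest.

Petrov, Greco, Salazar, Mbeki, Kowalski, Oyelaran, Nguyen, Fontaine, Haddad, Romero

By continuous board tenure (higher first): Petrov (17 years); then Greco (13 years); then Salazar and Mbeki (both 12 years); then Kowalski and Oyelaran (both 10 years); then Nguyen (8 years); then Fontaine (5 years); then Haddad and Romero (both 3 years).
Salazar and Mbeki are each Executive Director, so the next rule applies.
Among Salazar and Mbeki, by equity stake (lower first): Salazar (11 percent) before Mbeki (18 percent).
Kowalski and Oyelaran are each Executive Director, so the next rule applies.
Among Kowalski and Oyelaran, by equity stake (lower first): Kowalski (14 percent) before Oyelaran (15 percent).
Haddad and Romero are each Vice Chair, so the next rule applies.
Among Haddad and Romero, by equity stake (lower first): Haddad (3 percent) before Romero (14 percent).
Full order: Petrov, Greco, Salazar, Mbeki, Kowalski, Oyelaran, Nguyen, Fontaine, Haddad, Romero.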